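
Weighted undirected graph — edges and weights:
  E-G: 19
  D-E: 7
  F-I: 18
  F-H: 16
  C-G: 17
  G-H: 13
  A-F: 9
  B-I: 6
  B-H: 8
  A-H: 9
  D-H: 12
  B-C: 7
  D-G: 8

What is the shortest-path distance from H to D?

12

A few of the H→D routes:
H-B-C-G-D: 8 + 7 + 17 + 8 = 40
H-B-C-G-E-D: 8 + 7 + 17 + 19 + 7 = 58
H-G-E-D: 13 + 19 + 7 = 39
H-D: 12
H-G-D: 13 + 8 = 21
The minimum is 12.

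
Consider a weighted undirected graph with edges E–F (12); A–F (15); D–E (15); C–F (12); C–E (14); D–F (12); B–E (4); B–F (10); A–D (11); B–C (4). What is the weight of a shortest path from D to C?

23

Comparing a few candidate routes:
D→A→F→C: 11 + 15 + 12 = 38
D→F→E→B→C: 12 + 12 + 4 + 4 = 32
D→E→C: 15 + 14 = 29
D→F→C: 12 + 12 = 24
D→E→B→C: 15 + 4 + 4 = 23
D→F→B→C: 12 + 10 + 4 = 26
The minimum is 23.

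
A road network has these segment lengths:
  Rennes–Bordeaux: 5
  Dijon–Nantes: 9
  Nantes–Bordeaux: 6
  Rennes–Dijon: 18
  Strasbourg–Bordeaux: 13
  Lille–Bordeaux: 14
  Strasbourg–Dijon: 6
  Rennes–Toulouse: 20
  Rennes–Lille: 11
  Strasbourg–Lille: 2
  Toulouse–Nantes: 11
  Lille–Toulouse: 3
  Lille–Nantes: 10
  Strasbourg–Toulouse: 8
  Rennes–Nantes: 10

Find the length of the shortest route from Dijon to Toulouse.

11

A few of the Dijon→Toulouse routes:
Dijon -> Strasbourg -> Lille -> Nantes -> Toulouse: 6 + 2 + 10 + 11 = 29
Dijon -> Nantes -> Toulouse: 9 + 11 = 20
Dijon -> Strasbourg -> Toulouse: 6 + 8 = 14
Dijon -> Nantes -> Lille -> Toulouse: 9 + 10 + 3 = 22
Dijon -> Strasbourg -> Lille -> Toulouse: 6 + 2 + 3 = 11
The minimum is 11.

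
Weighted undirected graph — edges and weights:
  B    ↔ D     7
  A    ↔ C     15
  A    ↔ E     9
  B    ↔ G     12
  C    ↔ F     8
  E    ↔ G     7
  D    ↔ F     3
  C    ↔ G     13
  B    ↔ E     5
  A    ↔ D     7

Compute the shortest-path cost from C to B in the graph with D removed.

Comparing a few candidate routes:
C-A-E-B: 15 + 9 + 5 = 29
C-G-B: 13 + 12 = 25
C-G-E-B: 13 + 7 + 5 = 25
The minimum is 25.

25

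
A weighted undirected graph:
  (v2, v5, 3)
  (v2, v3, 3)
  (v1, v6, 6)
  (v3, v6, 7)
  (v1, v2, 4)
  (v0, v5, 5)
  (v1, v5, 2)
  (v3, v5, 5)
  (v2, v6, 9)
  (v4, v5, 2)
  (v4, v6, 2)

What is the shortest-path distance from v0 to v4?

Some routes from v0 to v4:
v0 -> v5 -> v4: 5 + 2 = 7
v0 -> v5 -> v2 -> v3 -> v6 -> v4: 5 + 3 + 3 + 7 + 2 = 20
v0 -> v5 -> v1 -> v6 -> v4: 5 + 2 + 6 + 2 = 15
v0 -> v5 -> v3 -> v6 -> v4: 5 + 5 + 7 + 2 = 19
v0 -> v5 -> v2 -> v1 -> v6 -> v4: 5 + 3 + 4 + 6 + 2 = 20
v0 -> v5 -> v2 -> v6 -> v4: 5 + 3 + 9 + 2 = 19
Best route has total 7.

7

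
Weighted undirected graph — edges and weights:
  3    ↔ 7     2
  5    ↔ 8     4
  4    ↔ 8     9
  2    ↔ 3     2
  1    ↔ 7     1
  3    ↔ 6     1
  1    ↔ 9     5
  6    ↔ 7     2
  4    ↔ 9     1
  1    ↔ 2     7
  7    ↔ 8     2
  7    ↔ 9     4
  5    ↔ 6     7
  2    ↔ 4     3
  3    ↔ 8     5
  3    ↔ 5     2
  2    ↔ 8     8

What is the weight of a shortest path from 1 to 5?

Some routes from 1 to 5:
1→7→6→3→5: 1 + 2 + 1 + 2 = 6
1→7→3→5: 1 + 2 + 2 = 5
1→7→8→5: 1 + 2 + 4 = 7
1→7→6→5: 1 + 2 + 7 = 10
Best route has total 5.

5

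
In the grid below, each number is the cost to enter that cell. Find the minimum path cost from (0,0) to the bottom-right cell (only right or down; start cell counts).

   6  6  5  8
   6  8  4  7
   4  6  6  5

Path r0c0 → r0c1 → r0c2 → r1c2 → r2c2 → r2c3: 6 + 6 + 5 + 4 + 6 + 5 = 32.
For comparison, the top-then-right route costs 37.

32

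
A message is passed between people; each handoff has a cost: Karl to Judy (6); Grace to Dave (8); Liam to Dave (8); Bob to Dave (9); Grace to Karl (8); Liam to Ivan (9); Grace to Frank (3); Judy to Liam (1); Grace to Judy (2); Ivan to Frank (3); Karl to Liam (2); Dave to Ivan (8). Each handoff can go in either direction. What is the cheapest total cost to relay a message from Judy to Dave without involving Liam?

Routes from Judy to Dave avoiding Liam:
Judy→Grace→Frank→Ivan→Dave: 2 + 3 + 3 + 8 = 16
Judy→Karl→Grace→Frank→Ivan→Dave: 6 + 8 + 3 + 3 + 8 = 28
Judy→Karl→Grace→Dave: 6 + 8 + 8 = 22
Judy→Grace→Dave: 2 + 8 = 10
Shortest: 10.

10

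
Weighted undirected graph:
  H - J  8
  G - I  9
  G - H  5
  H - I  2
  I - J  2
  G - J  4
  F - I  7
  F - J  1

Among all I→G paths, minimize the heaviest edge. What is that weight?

A few of the I→G routes:
I-H-G: max(2, 5) = 5
I-H-J-G: max(2, 8, 4) = 8
I-J-H-G: max(2, 8, 5) = 8
I-J-G: max(2, 4) = 4
I-F-J-G: max(7, 1, 4) = 7
I-F-J-H-G: max(7, 1, 8, 5) = 8
Best route has worst link 4.

4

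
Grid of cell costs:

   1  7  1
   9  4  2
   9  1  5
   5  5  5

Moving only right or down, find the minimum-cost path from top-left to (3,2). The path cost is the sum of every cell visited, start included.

One optimal route is r0c0→r0c1→r0c2→r1c2→r2c2→r3c2.
Its cost is 1 + 7 + 1 + 2 + 5 + 5 = 21.

21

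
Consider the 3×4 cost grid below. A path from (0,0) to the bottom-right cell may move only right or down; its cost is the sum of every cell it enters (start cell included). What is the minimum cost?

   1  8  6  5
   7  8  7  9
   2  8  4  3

25

Take r0c0→r1c0→r2c0→r2c1→r2c2→r2c3 for a total of 1 + 7 + 2 + 8 + 4 + 3 = 25.
For comparison, the top-then-right route costs 32.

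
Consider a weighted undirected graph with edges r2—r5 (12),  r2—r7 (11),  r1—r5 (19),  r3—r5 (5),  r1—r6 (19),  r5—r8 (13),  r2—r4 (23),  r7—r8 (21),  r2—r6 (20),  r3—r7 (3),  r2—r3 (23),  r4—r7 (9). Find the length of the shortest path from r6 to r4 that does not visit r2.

Candidate routes:
r6→r1→r5→r3→r7→r4: 19 + 19 + 5 + 3 + 9 = 55
r6→r1→r5→r8→r7→r4: 19 + 19 + 13 + 21 + 9 = 81
The minimum is 55.

55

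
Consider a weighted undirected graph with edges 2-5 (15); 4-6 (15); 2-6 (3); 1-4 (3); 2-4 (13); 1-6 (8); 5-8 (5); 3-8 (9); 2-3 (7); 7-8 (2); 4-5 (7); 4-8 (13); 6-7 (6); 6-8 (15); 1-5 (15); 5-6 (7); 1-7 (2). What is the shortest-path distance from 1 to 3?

13

Comparing a few candidate routes:
1 - 7 - 6 - 2 - 3: 2 + 6 + 3 + 7 = 18
1 - 4 - 2 - 3: 3 + 13 + 7 = 23
1 - 4 - 5 - 8 - 3: 3 + 7 + 5 + 9 = 24
1 - 7 - 8 - 3: 2 + 2 + 9 = 13
1 - 4 - 8 - 3: 3 + 13 + 9 = 25
1 - 6 - 2 - 3: 8 + 3 + 7 = 18
Shortest: 13.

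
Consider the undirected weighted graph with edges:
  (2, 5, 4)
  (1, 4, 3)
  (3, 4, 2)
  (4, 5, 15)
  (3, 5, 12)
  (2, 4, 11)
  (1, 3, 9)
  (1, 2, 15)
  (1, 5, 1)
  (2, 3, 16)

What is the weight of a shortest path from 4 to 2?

8

A few of the 4→2 routes:
4 - 2: 11
4 - 3 - 1 - 5 - 2: 2 + 9 + 1 + 4 = 16
4 - 1 - 5 - 2: 3 + 1 + 4 = 8
4 - 3 - 5 - 2: 2 + 12 + 4 = 18
The minimum is 8.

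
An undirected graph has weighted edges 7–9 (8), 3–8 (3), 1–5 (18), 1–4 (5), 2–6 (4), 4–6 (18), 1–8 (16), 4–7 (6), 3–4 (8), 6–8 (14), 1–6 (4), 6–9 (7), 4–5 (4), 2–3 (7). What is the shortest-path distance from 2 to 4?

Comparing a few candidate routes:
2 → 3 → 4: 7 + 8 = 15
2 → 6 → 4: 4 + 18 = 22
2 → 6 → 1 → 4: 4 + 4 + 5 = 13
Best route has total 13.

13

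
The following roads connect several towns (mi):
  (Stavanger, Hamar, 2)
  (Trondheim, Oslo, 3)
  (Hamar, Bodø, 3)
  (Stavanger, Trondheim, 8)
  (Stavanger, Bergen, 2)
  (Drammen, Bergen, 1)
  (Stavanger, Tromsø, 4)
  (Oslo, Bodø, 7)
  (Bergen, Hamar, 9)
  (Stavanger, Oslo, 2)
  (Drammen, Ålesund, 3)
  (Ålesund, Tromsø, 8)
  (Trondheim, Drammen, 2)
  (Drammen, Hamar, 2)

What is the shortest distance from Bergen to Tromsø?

6

Comparing a few candidate routes:
Bergen -> Drammen -> Ålesund -> Tromsø: 1 + 3 + 8 = 12
Bergen -> Drammen -> Trondheim -> Oslo -> Stavanger -> Tromsø: 1 + 2 + 3 + 2 + 4 = 12
Bergen -> Drammen -> Trondheim -> Stavanger -> Tromsø: 1 + 2 + 8 + 4 = 15
Bergen -> Stavanger -> Tromsø: 2 + 4 = 6
Bergen -> Drammen -> Hamar -> Stavanger -> Tromsø: 1 + 2 + 2 + 4 = 9
Shortest: 6 mi.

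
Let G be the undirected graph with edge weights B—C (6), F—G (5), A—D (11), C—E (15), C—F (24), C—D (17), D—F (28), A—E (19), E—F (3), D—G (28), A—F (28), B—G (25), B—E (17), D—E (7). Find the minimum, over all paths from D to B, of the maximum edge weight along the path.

Checking several routes:
D -> C -> B: max(17, 6) = 17
D -> C -> E -> B: max(17, 15, 17) = 17
D -> E -> C -> B: max(7, 15, 6) = 15
Smallest bottleneck: 15.

15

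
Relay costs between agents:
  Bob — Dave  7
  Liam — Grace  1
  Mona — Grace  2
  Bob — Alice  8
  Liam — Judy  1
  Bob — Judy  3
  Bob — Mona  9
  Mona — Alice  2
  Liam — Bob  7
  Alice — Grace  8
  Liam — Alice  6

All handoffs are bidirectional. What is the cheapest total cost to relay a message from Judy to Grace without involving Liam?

A few of the Judy→Grace routes:
Judy -> Bob -> Alice -> Mona -> Grace: 3 + 8 + 2 + 2 = 15
Judy -> Bob -> Mona -> Grace: 3 + 9 + 2 = 14
Judy -> Bob -> Alice -> Grace: 3 + 8 + 8 = 19
The minimum is 14.

14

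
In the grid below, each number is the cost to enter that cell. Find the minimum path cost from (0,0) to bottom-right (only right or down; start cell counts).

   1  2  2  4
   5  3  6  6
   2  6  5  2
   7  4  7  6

23

One optimal route is r0c0 -> r0c1 -> r0c2 -> r0c3 -> r1c3 -> r2c3 -> r3c3.
Its cost is 1 + 2 + 2 + 4 + 6 + 2 + 6 = 23.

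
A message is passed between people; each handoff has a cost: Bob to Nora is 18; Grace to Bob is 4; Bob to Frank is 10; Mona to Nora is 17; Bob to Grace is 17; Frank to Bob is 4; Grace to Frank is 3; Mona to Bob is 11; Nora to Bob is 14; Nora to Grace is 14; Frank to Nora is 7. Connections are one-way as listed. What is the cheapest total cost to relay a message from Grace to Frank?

Candidate routes:
Grace - Bob - Frank: 4 + 10 = 14
Grace - Frank: 3
Best route has total 3.

3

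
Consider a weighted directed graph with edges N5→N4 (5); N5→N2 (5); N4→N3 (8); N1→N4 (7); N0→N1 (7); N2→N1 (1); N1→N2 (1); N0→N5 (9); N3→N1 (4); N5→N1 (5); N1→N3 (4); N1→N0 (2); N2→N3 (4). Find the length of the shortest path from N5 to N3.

A few of the N5→N3 routes:
N5→N2→N3: 5 + 4 = 9
N5→N1→N3: 5 + 4 = 9
N5→N1→N4→N3: 5 + 7 + 8 = 20
N5→N1→N2→N3: 5 + 1 + 4 = 10
N5→N4→N3: 5 + 8 = 13
N5→N2→N1→N3: 5 + 1 + 4 = 10
Shortest: 9.

9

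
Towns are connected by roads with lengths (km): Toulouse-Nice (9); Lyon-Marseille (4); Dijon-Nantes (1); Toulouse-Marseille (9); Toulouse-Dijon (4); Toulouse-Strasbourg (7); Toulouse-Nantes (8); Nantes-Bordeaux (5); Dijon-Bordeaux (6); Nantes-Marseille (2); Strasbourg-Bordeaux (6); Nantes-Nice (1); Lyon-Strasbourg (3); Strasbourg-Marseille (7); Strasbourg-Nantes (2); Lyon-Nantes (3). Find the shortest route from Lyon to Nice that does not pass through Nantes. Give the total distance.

Candidate routes:
Lyon -> Marseille -> Strasbourg -> Bordeaux -> Dijon -> Toulouse -> Nice: 4 + 7 + 6 + 6 + 4 + 9 = 36
Lyon -> Marseille -> Strasbourg -> Toulouse -> Nice: 4 + 7 + 7 + 9 = 27
Lyon -> Strasbourg -> Toulouse -> Nice: 3 + 7 + 9 = 19
Lyon -> Strasbourg -> Marseille -> Toulouse -> Nice: 3 + 7 + 9 + 9 = 28
Lyon -> Strasbourg -> Bordeaux -> Dijon -> Toulouse -> Nice: 3 + 6 + 6 + 4 + 9 = 28
Lyon -> Marseille -> Toulouse -> Nice: 4 + 9 + 9 = 22
Shortest: 19 km.

19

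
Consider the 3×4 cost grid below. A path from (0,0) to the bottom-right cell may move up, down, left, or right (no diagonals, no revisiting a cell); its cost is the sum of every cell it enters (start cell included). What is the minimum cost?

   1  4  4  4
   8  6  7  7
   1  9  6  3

Path (0,0) (0,1) (0,2) (0,3) (1,3) (2,3): 1 + 4 + 4 + 4 + 7 + 3 = 23.

23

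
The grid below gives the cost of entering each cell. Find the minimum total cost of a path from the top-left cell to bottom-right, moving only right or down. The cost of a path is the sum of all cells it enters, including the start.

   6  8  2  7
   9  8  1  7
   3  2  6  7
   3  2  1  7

30

Path r0c0 → r1c0 → r2c0 → r2c1 → r3c1 → r3c2 → r3c3: 6 + 9 + 3 + 2 + 2 + 1 + 7 = 30.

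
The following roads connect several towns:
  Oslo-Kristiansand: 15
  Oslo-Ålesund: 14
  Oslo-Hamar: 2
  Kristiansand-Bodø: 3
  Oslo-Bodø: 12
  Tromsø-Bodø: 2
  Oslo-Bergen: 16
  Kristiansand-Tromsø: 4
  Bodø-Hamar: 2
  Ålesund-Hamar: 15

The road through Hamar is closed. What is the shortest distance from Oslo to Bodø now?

Candidate routes:
Oslo-Bodø: 12
Oslo-Kristiansand-Tromsø-Bodø: 15 + 4 + 2 = 21
Oslo-Kristiansand-Bodø: 15 + 3 = 18
Best route has total 12.

12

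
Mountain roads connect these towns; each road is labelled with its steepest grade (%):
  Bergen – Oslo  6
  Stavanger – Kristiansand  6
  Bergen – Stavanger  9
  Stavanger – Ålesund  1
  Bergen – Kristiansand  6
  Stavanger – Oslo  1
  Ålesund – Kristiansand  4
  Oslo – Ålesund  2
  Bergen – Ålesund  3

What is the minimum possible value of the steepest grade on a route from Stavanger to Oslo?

Comparing a few candidate routes:
Stavanger - Ålesund - Oslo: max(1, 2) = 2
Stavanger - Ålesund - Kristiansand - Bergen - Oslo: max(1, 4, 6, 6) = 6
Stavanger - Oslo: max(1) = 1
The minimum achievable maximum is 1%.

1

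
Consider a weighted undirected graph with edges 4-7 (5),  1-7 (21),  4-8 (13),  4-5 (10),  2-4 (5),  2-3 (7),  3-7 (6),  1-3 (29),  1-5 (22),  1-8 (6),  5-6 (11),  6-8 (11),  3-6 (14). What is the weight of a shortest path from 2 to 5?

15

Some routes from 2 to 5:
2 → 3 → 6 → 5: 7 + 14 + 11 = 32
2 → 4 → 8 → 6 → 5: 5 + 13 + 11 + 11 = 40
2 → 3 → 7 → 4 → 5: 7 + 6 + 5 + 10 = 28
2 → 4 → 5: 5 + 10 = 15
Shortest: 15.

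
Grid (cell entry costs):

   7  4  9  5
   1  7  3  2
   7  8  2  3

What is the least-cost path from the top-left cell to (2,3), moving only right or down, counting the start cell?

23

Path (0,0)→(1,0)→(1,1)→(1,2)→(1,3)→(2,3): 7 + 1 + 7 + 3 + 2 + 3 = 23.
For comparison, the top-then-right route costs 30.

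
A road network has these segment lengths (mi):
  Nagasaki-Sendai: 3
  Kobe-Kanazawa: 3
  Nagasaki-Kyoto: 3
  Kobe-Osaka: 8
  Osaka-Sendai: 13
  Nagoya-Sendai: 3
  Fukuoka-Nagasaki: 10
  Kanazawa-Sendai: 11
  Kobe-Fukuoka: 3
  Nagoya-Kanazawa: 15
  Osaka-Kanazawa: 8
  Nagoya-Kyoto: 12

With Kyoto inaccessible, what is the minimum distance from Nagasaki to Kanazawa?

14

Comparing a few candidate routes:
Nagasaki - Sendai - Osaka - Kobe - Kanazawa: 3 + 13 + 8 + 3 = 27
Nagasaki - Sendai - Nagoya - Kanazawa: 3 + 3 + 15 = 21
Nagasaki - Fukuoka - Kobe - Kanazawa: 10 + 3 + 3 = 16
Nagasaki - Sendai - Kanazawa: 3 + 11 = 14
Nagasaki - Sendai - Osaka - Kanazawa: 3 + 13 + 8 = 24
The minimum is 14 mi.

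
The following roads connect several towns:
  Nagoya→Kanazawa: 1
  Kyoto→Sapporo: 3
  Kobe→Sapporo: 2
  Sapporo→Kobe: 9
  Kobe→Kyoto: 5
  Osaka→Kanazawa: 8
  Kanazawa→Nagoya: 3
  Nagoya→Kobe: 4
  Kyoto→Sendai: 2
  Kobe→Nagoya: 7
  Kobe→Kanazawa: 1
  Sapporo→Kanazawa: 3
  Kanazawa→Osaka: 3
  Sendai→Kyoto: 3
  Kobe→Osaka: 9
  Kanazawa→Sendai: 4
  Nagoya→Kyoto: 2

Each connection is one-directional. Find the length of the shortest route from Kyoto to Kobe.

12

Candidate routes:
Kyoto→Sapporo→Kanazawa→Nagoya→Kobe: 3 + 3 + 3 + 4 = 13
Kyoto→Sapporo→Kobe: 3 + 9 = 12
Best route has total 12.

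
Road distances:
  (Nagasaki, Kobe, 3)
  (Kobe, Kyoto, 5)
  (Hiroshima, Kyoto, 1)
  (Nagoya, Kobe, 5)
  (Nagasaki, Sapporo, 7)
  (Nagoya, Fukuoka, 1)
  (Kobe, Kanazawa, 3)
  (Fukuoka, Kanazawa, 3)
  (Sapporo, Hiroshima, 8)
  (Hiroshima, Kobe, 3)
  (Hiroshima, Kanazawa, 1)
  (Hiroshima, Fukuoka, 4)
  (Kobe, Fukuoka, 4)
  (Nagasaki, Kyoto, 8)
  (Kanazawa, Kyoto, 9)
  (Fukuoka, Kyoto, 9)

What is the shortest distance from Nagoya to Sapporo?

Some routes from Nagoya to Sapporo:
Nagoya - Fukuoka - Kobe - Hiroshima - Sapporo: 1 + 4 + 3 + 8 = 16
Nagoya - Fukuoka - Hiroshima - Sapporo: 1 + 4 + 8 = 13
Nagoya - Kobe - Nagasaki - Sapporo: 5 + 3 + 7 = 15
Nagoya - Kobe - Hiroshima - Sapporo: 5 + 3 + 8 = 16
Nagoya - Fukuoka - Kobe - Nagasaki - Sapporo: 1 + 4 + 3 + 7 = 15
Nagoya - Fukuoka - Kanazawa - Hiroshima - Sapporo: 1 + 3 + 1 + 8 = 13
Best route has total 13.

13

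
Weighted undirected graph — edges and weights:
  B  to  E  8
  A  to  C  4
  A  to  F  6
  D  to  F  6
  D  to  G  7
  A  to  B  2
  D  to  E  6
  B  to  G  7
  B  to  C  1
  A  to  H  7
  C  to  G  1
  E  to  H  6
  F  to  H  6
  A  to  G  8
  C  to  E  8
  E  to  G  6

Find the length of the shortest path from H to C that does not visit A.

13

Comparing a few candidate routes:
H → E → G → C: 6 + 6 + 1 = 13
H → E → B → C: 6 + 8 + 1 = 15
H → E → C: 6 + 8 = 14
Best route has total 13.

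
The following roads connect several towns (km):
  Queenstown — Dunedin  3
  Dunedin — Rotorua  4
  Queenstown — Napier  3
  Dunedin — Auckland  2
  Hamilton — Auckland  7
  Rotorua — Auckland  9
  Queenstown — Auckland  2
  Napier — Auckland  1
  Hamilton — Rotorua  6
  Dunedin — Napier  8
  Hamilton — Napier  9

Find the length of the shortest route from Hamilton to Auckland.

7

Checking several routes:
Hamilton-Napier-Queenstown-Auckland: 9 + 3 + 2 = 14
Hamilton-Auckland: 7
Hamilton-Rotorua-Dunedin-Queenstown-Auckland: 6 + 4 + 3 + 2 = 15
Hamilton-Rotorua-Dunedin-Auckland: 6 + 4 + 2 = 12
Hamilton-Napier-Auckland: 9 + 1 = 10
Hamilton-Rotorua-Auckland: 6 + 9 = 15
Best route has total 7 km.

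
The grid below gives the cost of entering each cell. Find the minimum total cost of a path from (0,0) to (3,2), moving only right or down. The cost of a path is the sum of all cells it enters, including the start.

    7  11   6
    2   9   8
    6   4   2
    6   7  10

Best path: [0,0] -> [1,0] -> [2,0] -> [2,1] -> [2,2] -> [3,2]
Cost: 7 + 2 + 6 + 4 + 2 + 10 = 31
For comparison, the top-then-right route costs 44.

31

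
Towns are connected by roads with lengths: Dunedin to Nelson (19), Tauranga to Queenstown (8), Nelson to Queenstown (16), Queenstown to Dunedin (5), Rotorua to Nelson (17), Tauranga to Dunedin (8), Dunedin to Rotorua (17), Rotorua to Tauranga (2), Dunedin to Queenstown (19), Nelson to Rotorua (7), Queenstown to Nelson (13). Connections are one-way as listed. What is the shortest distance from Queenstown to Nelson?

13

Candidate routes:
Queenstown → Dunedin → Rotorua → Nelson: 5 + 17 + 17 = 39
Queenstown → Dunedin → Nelson: 5 + 19 = 24
Queenstown → Nelson: 13
The minimum is 13.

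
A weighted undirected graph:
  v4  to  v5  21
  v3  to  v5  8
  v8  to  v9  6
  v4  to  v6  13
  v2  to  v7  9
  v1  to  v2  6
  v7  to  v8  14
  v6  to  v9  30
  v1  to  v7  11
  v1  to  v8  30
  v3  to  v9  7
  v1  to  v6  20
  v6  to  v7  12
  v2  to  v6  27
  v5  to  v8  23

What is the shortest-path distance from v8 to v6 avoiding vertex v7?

36

Checking several routes:
v8→v1→v2→v6: 30 + 6 + 27 = 63
v8→v1→v6: 30 + 20 = 50
v8→v5→v4→v6: 23 + 21 + 13 = 57
v8→v9→v6: 6 + 30 = 36
v8→v9→v3→v5→v4→v6: 6 + 7 + 8 + 21 + 13 = 55
Best route has total 36.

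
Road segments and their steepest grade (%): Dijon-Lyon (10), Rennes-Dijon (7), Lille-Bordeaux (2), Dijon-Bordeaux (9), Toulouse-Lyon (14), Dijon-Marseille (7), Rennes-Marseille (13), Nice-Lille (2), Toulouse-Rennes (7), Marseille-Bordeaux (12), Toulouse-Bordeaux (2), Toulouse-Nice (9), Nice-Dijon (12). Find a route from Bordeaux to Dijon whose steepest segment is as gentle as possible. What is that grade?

Comparing a few candidate routes:
Bordeaux→Lille→Nice→Dijon: max(2, 2, 12) = 12
Bordeaux→Toulouse→Rennes→Dijon: max(2, 7, 7) = 7
Bordeaux→Marseille→Dijon: max(12, 7) = 12
Bordeaux→Lille→Nice→Toulouse→Rennes→Dijon: max(2, 2, 9, 7, 7) = 9
Bordeaux→Dijon: max(9) = 9
Smallest bottleneck: 7%.

7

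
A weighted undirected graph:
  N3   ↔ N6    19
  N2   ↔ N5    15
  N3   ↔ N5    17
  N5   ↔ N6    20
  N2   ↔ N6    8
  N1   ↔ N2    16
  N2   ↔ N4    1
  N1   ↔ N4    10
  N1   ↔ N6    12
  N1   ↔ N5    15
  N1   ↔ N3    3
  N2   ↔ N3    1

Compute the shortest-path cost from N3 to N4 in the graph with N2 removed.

13

Paths from N3 to N4 avoiding N2:
N3 -> N5 -> N6 -> N1 -> N4: 17 + 20 + 12 + 10 = 59
N3 -> N6 -> N1 -> N4: 19 + 12 + 10 = 41
N3 -> N5 -> N1 -> N4: 17 + 15 + 10 = 42
N3 -> N6 -> N5 -> N1 -> N4: 19 + 20 + 15 + 10 = 64
N3 -> N1 -> N4: 3 + 10 = 13
Best route has total 13.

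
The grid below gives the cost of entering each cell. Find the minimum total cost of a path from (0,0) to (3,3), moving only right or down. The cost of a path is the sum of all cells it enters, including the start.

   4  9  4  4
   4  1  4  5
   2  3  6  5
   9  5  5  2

Cheapest: (0,0) → (1,0) → (1,1) → (2,1) → (3,1) → (3,2) → (3,3)
  4 + 4 + 1 + 3 + 5 + 5 + 2 = 24

24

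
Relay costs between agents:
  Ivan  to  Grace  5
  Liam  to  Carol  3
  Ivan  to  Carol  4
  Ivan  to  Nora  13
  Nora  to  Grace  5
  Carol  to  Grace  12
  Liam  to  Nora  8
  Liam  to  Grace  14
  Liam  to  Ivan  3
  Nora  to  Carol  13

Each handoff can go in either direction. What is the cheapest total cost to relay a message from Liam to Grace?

8

Checking several routes:
Liam → Ivan → Grace: 3 + 5 = 8
Liam → Carol → Ivan → Grace: 3 + 4 + 5 = 12
Liam → Carol → Grace: 3 + 12 = 15
Liam → Grace: 14
Liam → Nora → Grace: 8 + 5 = 13
Shortest: 8.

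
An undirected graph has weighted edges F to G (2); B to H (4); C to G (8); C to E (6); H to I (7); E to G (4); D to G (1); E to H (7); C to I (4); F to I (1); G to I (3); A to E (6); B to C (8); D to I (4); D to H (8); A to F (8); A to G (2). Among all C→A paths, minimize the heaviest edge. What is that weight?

Comparing a few candidate routes:
C→I→F→G→E→A: max(4, 1, 2, 4, 6) = 6
C→I→G→A: max(4, 3, 2) = 4
C→I→D→G→A: max(4, 4, 1, 2) = 4
C→I→G→E→A: max(4, 3, 4, 6) = 6
C→I→D→G→E→A: max(4, 4, 1, 4, 6) = 6
C→I→F→G→A: max(4, 1, 2, 2) = 4
The minimum achievable maximum is 4.

4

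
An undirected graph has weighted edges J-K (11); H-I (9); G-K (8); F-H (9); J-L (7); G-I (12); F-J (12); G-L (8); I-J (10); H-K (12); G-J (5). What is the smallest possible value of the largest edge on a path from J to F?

Comparing a few candidate routes:
J - K - H - F: max(11, 12, 9) = 12
J - I - H - F: max(10, 9, 9) = 10
J - K - G - I - H - F: max(11, 8, 12, 9, 9) = 12
Best route has worst link 10.

10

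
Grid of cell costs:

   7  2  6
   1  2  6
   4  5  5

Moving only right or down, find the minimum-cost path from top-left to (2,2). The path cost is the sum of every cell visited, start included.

20

Best path: (0,0) (1,0) (1,1) (2,1) (2,2)
Cost: 7 + 1 + 2 + 5 + 5 = 20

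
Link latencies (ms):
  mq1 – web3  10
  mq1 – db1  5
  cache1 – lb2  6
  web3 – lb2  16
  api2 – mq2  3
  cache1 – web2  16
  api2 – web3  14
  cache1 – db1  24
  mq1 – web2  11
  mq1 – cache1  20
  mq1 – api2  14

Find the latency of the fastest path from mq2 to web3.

Routes from mq2 to web3:
mq2-api2-web3: 3 + 14 = 17
mq2-api2-mq1-web2-cache1-lb2-web3: 3 + 14 + 11 + 16 + 6 + 16 = 66
mq2-api2-mq1-web3: 3 + 14 + 10 = 27
mq2-api2-mq1-db1-cache1-lb2-web3: 3 + 14 + 5 + 24 + 6 + 16 = 68
mq2-api2-mq1-cache1-lb2-web3: 3 + 14 + 20 + 6 + 16 = 59
Best route has total 17 ms.

17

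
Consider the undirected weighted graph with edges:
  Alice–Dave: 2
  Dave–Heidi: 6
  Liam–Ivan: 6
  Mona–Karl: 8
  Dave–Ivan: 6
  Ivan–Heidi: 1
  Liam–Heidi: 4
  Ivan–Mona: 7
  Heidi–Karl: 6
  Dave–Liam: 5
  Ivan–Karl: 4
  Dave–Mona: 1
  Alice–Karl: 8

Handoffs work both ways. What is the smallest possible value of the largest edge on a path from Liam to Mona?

Some routes from Liam to Mona:
Liam→Dave→Mona: max(5, 1) = 5
Liam→Ivan→Dave→Mona: max(6, 6, 1) = 6
Liam→Ivan→Karl→Heidi→Dave→Mona: max(6, 4, 6, 6, 1) = 6
Liam→Ivan→Heidi→Dave→Mona: max(6, 1, 6, 1) = 6
Best route has worst link 5.

5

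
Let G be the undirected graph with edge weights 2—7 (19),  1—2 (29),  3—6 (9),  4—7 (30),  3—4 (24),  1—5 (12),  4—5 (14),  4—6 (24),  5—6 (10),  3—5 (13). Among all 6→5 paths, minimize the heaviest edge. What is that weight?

10

Comparing a few candidate routes:
6 - 4 - 3 - 5: max(24, 24, 13) = 24
6 - 3 - 5: max(9, 13) = 13
6 - 3 - 4 - 5: max(9, 24, 14) = 24
6 - 4 - 5: max(24, 14) = 24
6 - 5: max(10) = 10
The minimum achievable maximum is 10.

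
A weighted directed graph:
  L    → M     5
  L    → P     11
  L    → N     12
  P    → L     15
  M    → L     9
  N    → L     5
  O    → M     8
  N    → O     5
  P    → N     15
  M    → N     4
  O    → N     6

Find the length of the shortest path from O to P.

22

Paths from O to P:
O → M → L → P: 8 + 9 + 11 = 28
O → N → L → P: 6 + 5 + 11 = 22
O → M → N → L → P: 8 + 4 + 5 + 11 = 28
The minimum is 22.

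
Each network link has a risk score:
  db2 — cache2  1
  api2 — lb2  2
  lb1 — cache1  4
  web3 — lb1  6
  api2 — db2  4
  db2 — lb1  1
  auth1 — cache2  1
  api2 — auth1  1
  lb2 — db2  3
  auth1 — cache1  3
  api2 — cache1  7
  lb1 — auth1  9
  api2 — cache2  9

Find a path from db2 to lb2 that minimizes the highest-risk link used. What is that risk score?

2

Comparing a few candidate routes:
db2-cache2-auth1-api2-lb2: max(1, 1, 1, 2) = 2
db2-api2-lb2: max(4, 2) = 4
db2-lb2: max(3) = 3
db2-lb1-cache1-auth1-api2-lb2: max(1, 4, 3, 1, 2) = 4
Smallest bottleneck: 2.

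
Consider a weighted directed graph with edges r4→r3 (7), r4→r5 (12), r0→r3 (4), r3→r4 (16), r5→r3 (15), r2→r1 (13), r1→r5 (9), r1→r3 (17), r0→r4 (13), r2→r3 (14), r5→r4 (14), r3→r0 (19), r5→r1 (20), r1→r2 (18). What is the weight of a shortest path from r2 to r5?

Routes from r2 to r5:
r2 → r3 → r4 → r5: 14 + 16 + 12 = 42
r2 → r3 → r0 → r4 → r5: 14 + 19 + 13 + 12 = 58
r2 → r1 → r5: 13 + 9 = 22
r2 → r1 → r3 → r4 → r5: 13 + 17 + 16 + 12 = 58
r2 → r1 → r3 → r0 → r4 → r5: 13 + 17 + 19 + 13 + 12 = 74
Shortest: 22.

22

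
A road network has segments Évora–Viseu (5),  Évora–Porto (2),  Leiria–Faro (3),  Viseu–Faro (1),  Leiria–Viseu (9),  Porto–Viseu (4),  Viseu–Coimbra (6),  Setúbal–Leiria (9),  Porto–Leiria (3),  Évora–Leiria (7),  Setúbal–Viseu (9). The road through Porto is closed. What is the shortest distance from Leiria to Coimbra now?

Candidate routes:
Leiria → Évora → Viseu → Coimbra: 7 + 5 + 6 = 18
Leiria → Setúbal → Viseu → Coimbra: 9 + 9 + 6 = 24
Leiria → Viseu → Coimbra: 9 + 6 = 15
Leiria → Faro → Viseu → Coimbra: 3 + 1 + 6 = 10
The minimum is 10 mi.

10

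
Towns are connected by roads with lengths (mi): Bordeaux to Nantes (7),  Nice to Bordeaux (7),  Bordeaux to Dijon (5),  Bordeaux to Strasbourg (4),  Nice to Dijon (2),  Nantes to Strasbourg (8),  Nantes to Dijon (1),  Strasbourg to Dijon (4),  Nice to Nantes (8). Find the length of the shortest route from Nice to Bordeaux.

7

Checking several routes:
Nice→Dijon→Bordeaux: 2 + 5 = 7
Nice→Dijon→Nantes→Bordeaux: 2 + 1 + 7 = 10
Nice→Bordeaux: 7
Nice→Dijon→Strasbourg→Bordeaux: 2 + 4 + 4 = 10
Shortest: 7 mi.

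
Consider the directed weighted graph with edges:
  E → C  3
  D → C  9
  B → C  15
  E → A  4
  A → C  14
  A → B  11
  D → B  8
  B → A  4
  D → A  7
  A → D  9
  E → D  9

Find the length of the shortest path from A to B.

11

Routes from A to B:
A → B: 11
A → D → B: 9 + 8 = 17
Shortest: 11.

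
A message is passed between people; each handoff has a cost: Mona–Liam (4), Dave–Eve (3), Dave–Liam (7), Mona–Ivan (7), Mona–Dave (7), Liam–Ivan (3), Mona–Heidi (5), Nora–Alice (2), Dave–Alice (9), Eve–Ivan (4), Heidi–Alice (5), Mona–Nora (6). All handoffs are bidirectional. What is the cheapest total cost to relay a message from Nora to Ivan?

13

Some routes from Nora to Ivan:
Nora -> Mona -> Liam -> Ivan: 6 + 4 + 3 = 13
Nora -> Alice -> Dave -> Eve -> Ivan: 2 + 9 + 3 + 4 = 18
Nora -> Alice -> Heidi -> Mona -> Liam -> Ivan: 2 + 5 + 5 + 4 + 3 = 19
Nora -> Mona -> Ivan: 6 + 7 = 13
Best route has total 13.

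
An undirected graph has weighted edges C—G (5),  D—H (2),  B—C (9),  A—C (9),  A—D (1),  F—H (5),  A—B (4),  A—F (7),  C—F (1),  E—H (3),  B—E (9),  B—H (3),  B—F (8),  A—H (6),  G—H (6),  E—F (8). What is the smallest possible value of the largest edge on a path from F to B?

5

Some routes from F to B:
F → H → A → B: max(5, 6, 4) = 6
F → H → D → A → B: max(5, 2, 1, 4) = 5
F → C → G → H → A → B: max(1, 5, 6, 6, 4) = 6
F → H → B: max(5, 3) = 5
F → C → G → H → D → A → B: max(1, 5, 6, 2, 1, 4) = 6
F → C → G → H → B: max(1, 5, 6, 3) = 6
Smallest bottleneck: 5.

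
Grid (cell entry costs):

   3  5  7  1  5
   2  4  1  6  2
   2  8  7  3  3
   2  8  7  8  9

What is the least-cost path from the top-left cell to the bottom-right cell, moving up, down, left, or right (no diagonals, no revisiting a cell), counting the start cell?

30

Take r0c0 r1c0 r1c1 r1c2 r1c3 r1c4 r2c4 r3c4 for a total of 3 + 2 + 4 + 1 + 6 + 2 + 3 + 9 = 30.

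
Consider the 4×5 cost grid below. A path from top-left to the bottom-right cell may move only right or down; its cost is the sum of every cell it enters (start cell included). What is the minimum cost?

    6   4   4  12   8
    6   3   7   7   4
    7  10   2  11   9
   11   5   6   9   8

Cheapest: r0c0→r0c1→r1c1→r1c2→r2c2→r3c2→r3c3→r3c4
  6 + 4 + 3 + 7 + 2 + 6 + 9 + 8 = 45

45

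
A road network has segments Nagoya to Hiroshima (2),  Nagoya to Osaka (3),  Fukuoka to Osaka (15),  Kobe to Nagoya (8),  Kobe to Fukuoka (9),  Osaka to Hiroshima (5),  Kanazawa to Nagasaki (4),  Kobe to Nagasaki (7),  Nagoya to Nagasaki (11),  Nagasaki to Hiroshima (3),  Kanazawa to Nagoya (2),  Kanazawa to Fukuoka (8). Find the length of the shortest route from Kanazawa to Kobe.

10

A few of the Kanazawa→Kobe routes:
Kanazawa→Nagoya→Kobe: 2 + 8 = 10
Kanazawa→Nagasaki→Kobe: 4 + 7 = 11
Kanazawa→Nagasaki→Hiroshima→Nagoya→Kobe: 4 + 3 + 2 + 8 = 17
Kanazawa→Nagoya→Hiroshima→Nagasaki→Kobe: 2 + 2 + 3 + 7 = 14
The minimum is 10 km.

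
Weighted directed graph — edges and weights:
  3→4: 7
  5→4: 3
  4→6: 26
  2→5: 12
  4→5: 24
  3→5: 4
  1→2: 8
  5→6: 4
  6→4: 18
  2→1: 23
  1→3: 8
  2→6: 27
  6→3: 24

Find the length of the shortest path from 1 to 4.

15

Comparing a few candidate routes:
1 → 3 → 4: 8 + 7 = 15
1 → 2 → 5 → 6 → 4: 8 + 12 + 4 + 18 = 42
1 → 3 → 5 → 6 → 4: 8 + 4 + 4 + 18 = 34
1 → 2 → 5 → 4: 8 + 12 + 3 = 23
1 → 3 → 5 → 4: 8 + 4 + 3 = 15
Shortest: 15.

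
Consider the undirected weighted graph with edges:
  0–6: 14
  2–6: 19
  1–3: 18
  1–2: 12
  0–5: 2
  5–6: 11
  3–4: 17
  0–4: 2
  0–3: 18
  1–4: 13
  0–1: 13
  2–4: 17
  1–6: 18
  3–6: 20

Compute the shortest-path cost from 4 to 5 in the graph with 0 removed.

A few of the 4→5 routes:
4-2-1-6-5: 17 + 12 + 18 + 11 = 58
4-1-2-6-5: 13 + 12 + 19 + 11 = 55
4-1-6-5: 13 + 18 + 11 = 42
4-2-6-5: 17 + 19 + 11 = 47
4-3-6-5: 17 + 20 + 11 = 48
Shortest: 42.

42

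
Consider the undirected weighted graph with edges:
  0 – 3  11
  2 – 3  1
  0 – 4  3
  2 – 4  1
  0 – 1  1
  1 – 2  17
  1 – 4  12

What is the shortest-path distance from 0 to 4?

3

Comparing a few candidate routes:
0 → 1 → 4: 1 + 12 = 13
0 → 3 → 2 → 4: 11 + 1 + 1 = 13
0 → 4: 3
Best route has total 3.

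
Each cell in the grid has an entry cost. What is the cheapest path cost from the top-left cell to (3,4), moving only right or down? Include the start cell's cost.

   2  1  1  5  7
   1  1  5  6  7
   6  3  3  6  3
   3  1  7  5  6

Cheapest: r0c0 r0c1 r1c1 r2c1 r2c2 r2c3 r2c4 r3c4
  2 + 1 + 1 + 3 + 3 + 6 + 3 + 6 = 25

25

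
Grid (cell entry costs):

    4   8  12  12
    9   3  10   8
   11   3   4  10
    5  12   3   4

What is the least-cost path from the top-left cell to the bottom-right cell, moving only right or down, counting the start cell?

One optimal route is [0,0]→[0,1]→[1,1]→[2,1]→[2,2]→[3,2]→[3,3].
Its cost is 4 + 8 + 3 + 3 + 4 + 3 + 4 = 29.
(Top row then right column would cost 58.)

29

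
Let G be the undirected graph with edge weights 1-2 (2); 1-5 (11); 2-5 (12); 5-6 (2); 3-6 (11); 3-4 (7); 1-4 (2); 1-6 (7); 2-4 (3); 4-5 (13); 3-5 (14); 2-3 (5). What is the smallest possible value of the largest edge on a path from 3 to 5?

Comparing a few candidate routes:
3 -> 4 -> 2 -> 1 -> 6 -> 5: max(7, 3, 2, 7, 2) = 7
3 -> 4 -> 1 -> 6 -> 5: max(7, 2, 7, 2) = 7
3 -> 2 -> 1 -> 6 -> 5: max(5, 2, 7, 2) = 7
3 -> 2 -> 4 -> 1 -> 6 -> 5: max(5, 3, 2, 7, 2) = 7
The minimum achievable maximum is 7.

7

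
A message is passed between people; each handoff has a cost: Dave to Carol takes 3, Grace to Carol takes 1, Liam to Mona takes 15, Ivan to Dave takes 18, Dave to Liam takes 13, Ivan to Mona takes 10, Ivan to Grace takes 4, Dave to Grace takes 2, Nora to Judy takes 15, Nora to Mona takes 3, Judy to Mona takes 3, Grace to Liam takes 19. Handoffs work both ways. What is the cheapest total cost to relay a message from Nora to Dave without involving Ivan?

Comparing a few candidate routes:
Nora→Mona→Liam→Dave: 3 + 15 + 13 = 31
Nora→Mona→Liam→Grace→Dave: 3 + 15 + 19 + 2 = 39
Nora→Mona→Liam→Grace→Carol→Dave: 3 + 15 + 19 + 1 + 3 = 41
Best route has total 31.

31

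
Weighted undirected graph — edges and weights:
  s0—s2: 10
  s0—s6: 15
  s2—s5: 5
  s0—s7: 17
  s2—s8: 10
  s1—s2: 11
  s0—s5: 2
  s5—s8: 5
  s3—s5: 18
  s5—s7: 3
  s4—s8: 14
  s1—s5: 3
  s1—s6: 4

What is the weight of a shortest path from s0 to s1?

Comparing a few candidate routes:
s0 → s6 → s1: 15 + 4 = 19
s0 → s5 → s1: 2 + 3 = 5
s0 → s2 → s5 → s1: 10 + 5 + 3 = 18
s0 → s5 → s2 → s1: 2 + 5 + 11 = 18
Best route has total 5.

5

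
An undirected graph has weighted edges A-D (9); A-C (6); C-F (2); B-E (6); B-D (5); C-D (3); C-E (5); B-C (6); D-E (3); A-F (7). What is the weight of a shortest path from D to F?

A few of the D→F routes:
D - B - C - F: 5 + 6 + 2 = 13
D - C - F: 3 + 2 = 5
D - E - C - F: 3 + 5 + 2 = 10
Shortest: 5.

5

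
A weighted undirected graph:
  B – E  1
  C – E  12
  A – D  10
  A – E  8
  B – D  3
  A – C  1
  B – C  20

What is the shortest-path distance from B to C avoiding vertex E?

14

Paths from B to C avoiding E:
B-D-A-C: 3 + 10 + 1 = 14
B-C: 20
Best route has total 14.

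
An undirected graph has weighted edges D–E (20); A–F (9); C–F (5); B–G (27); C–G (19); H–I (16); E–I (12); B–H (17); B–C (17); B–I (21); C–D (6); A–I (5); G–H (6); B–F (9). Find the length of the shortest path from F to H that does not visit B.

Routes from F to H avoiding B:
F → C → D → E → I → H: 5 + 6 + 20 + 12 + 16 = 59
F → A → I → E → D → C → G → H: 9 + 5 + 12 + 20 + 6 + 19 + 6 = 77
F → A → I → H: 9 + 5 + 16 = 30
F → C → G → H: 5 + 19 + 6 = 30
Shortest: 30.

30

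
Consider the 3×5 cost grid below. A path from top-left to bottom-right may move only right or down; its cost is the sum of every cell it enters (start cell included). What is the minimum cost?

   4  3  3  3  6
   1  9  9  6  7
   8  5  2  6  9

34

Take r0c0 → r0c1 → r0c2 → r0c3 → r1c3 → r2c3 → r2c4 for a total of 4 + 3 + 3 + 3 + 6 + 6 + 9 = 34.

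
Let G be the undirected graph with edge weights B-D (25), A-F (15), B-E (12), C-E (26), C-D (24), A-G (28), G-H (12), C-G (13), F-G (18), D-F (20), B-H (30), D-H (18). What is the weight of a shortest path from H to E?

A few of the H→E routes:
H-B-E: 30 + 12 = 42
H-D-B-E: 18 + 25 + 12 = 55
H-G-C-E: 12 + 13 + 26 = 51
H-D-C-E: 18 + 24 + 26 = 68
Shortest: 42.

42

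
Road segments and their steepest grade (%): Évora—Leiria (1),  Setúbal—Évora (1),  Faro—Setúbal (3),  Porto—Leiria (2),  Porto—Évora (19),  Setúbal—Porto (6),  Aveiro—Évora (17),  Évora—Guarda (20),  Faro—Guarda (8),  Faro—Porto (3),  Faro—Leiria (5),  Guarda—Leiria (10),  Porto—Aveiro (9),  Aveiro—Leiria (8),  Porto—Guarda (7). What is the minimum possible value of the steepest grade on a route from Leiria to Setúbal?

1

Some routes from Leiria to Setúbal:
Leiria→Faro→Porto→Setúbal: max(5, 3, 6) = 6
Leiria→Faro→Guarda→Porto→Setúbal: max(5, 8, 7, 6) = 8
Leiria→Évora→Setúbal: max(1, 1) = 1
Leiria→Porto→Setúbal: max(2, 6) = 6
Leiria→Faro→Setúbal: max(5, 3) = 5
Leiria→Porto→Faro→Setúbal: max(2, 3, 3) = 3
The minimum achievable maximum is 1%.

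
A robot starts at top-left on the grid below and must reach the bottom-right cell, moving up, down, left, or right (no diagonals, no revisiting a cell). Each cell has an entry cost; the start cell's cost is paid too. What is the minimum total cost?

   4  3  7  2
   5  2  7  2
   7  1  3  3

16

Best path: [0,0] -> [0,1] -> [1,1] -> [2,1] -> [2,2] -> [2,3]
Cost: 4 + 3 + 2 + 1 + 3 + 3 = 16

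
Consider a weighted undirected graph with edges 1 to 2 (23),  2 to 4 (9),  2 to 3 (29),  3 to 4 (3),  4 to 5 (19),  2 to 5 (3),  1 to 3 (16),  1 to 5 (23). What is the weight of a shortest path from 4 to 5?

12

Comparing a few candidate routes:
4 -> 5: 19
4 -> 3 -> 2 -> 5: 3 + 29 + 3 = 35
4 -> 2 -> 5: 9 + 3 = 12
4 -> 3 -> 1 -> 5: 3 + 16 + 23 = 42
Best route has total 12.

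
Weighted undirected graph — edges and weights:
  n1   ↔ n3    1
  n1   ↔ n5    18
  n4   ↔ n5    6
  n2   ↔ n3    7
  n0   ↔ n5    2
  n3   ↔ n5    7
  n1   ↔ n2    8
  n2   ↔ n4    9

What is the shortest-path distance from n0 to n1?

Checking several routes:
n0-n5-n3-n1: 2 + 7 + 1 = 10
n0-n5-n1: 2 + 18 = 20
n0-n5-n3-n2-n1: 2 + 7 + 7 + 8 = 24
Shortest: 10.

10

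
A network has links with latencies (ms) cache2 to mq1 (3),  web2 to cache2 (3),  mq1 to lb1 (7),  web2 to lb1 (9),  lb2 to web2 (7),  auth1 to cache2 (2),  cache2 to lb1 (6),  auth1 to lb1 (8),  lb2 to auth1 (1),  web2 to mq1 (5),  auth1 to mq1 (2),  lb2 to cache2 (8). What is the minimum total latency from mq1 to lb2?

Checking several routes:
mq1→web2→cache2→auth1→lb2: 5 + 3 + 2 + 1 = 11
mq1→cache2→lb2: 3 + 8 = 11
mq1→cache2→auth1→lb2: 3 + 2 + 1 = 6
mq1→auth1→lb2: 2 + 1 = 3
Best route has total 3 ms.

3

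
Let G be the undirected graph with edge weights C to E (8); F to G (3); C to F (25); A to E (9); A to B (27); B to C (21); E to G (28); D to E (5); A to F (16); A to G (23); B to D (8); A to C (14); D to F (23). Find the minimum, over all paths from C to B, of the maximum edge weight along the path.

8

Some routes from C to B:
C→E→D→B: max(8, 5, 8) = 8
C→A→E→D→B: max(14, 9, 5, 8) = 14
C→B: max(21) = 21
Best route has worst link 8.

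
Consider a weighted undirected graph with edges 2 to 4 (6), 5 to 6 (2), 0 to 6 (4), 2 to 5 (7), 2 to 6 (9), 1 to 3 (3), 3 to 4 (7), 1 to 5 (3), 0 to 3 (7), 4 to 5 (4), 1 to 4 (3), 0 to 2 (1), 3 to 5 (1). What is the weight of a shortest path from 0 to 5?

Comparing a few candidate routes:
0-6-5: 4 + 2 = 6
0-3-5: 7 + 1 = 8
0-2-4-5: 1 + 6 + 4 = 11
0-2-5: 1 + 7 = 8
Shortest: 6.

6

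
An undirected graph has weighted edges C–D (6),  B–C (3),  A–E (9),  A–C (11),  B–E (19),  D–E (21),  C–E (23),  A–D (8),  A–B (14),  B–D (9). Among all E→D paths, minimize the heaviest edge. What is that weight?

Comparing a few candidate routes:
E - A - C - D: max(9, 11, 6) = 11
E - A - B - D: max(9, 14, 9) = 14
E - A - B - C - D: max(9, 14, 3, 6) = 14
E - A - C - B - D: max(9, 11, 3, 9) = 11
E - A - D: max(9, 8) = 9
Smallest bottleneck: 9.

9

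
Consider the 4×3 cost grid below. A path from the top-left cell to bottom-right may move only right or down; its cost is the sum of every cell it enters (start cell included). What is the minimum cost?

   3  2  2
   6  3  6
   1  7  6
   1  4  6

Take r0c0→r1c0→r2c0→r3c0→r3c1→r3c2 for a total of 3 + 6 + 1 + 1 + 4 + 6 = 21.
For comparison, the top-then-right route costs 25.

21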